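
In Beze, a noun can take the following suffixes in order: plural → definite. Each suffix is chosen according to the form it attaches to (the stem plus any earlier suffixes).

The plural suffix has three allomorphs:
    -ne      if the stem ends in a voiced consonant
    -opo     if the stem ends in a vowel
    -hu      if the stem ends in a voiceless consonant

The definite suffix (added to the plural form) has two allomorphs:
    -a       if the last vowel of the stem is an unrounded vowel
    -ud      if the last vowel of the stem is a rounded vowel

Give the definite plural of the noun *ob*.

obnea

The final sound of *ob* is /b/, which is a voiced consonant, so the plural suffix is -ne, giving *obne*.
Since the last vowel of the plural form *obne* is /e/ (an unrounded vowel), it takes -a, giving *obnea*.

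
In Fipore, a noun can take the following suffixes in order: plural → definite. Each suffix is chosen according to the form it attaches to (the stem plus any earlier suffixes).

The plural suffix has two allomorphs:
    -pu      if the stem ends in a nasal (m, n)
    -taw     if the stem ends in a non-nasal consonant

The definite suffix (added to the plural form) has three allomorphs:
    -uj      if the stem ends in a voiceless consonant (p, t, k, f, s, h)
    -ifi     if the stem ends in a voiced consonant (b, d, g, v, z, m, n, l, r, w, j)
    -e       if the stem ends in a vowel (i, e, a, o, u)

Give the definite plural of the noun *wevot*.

wevottawifi

*wevot*: final consonant = /t/, non-nasal → -taw → *wevottaw*.
The plural form *wevottaw* — final sound /w/ (a voiced consonant) → -ifi → *wevottawifi*.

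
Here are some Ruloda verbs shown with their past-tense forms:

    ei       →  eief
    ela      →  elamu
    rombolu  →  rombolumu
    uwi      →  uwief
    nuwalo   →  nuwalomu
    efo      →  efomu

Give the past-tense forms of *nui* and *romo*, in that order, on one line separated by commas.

Looking at the last vowel of each stem: -ef when the last vowel of the stem is a front vowel (*ei*, *uwi*); -mu when the last vowel of the stem is a back vowel (*ela*, *rombolu*, *nuwalo*, *efo*).
*nui* — last vowel /i/ (a front vowel) → -ef → *nuief*.
Since the last vowel of *romo* is /o/ (a back vowel), it takes -mu, giving *romomu*.

nuief, romomu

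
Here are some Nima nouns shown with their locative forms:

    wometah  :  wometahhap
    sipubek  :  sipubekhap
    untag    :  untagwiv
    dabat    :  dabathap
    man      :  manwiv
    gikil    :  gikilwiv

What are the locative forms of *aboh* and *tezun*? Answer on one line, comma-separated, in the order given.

The pattern is voicing of the final consonant: -hap when the stem ends in a voiceless consonant (*wometah*, *sipubek*, *dabat*); -wiv when the stem ends in a voiced consonant (*untag*, *man*, *gikil*).
The final consonant of *aboh* is /h/, which is voiceless, so the suffix is -hap, giving *abohhap*.
*tezun*: final consonant = /n/, voiced → -wiv → *tezunwiv*.

abohhap, tezunwiv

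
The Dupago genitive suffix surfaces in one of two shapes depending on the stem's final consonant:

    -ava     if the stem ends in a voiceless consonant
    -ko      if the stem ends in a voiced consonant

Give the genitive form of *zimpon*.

*zimpon* — final consonant /n/ (voiced) → -ko → *zimponko*.

zimponko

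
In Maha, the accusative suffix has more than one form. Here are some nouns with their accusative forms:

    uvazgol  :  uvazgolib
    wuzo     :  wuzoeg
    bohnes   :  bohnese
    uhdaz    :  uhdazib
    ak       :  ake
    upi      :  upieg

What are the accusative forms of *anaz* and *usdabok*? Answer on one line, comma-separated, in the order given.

The alternation tracks the final sound of the stem — -e when the stem ends in a voiceless consonant (*bohnes*, *ak*); -ib when the stem ends in a voiced consonant (*uvazgol*, *uhdaz*); -eg when the stem ends in a vowel (*wuzo*, *upi*).
*anaz*: final sound = /z/, a voiced consonant → -ib → *anazib*.
Since the final sound of *usdabok* is /k/ (a voiceless consonant), it takes -e, giving *usdaboke*.

anazib, usdaboke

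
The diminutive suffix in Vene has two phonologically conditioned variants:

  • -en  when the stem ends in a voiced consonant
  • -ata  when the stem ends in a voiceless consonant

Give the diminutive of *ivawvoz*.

ivawvozen

The final consonant of *ivawvoz* is /z/, which is voiced, so the suffix is -en, giving *ivawvozen*.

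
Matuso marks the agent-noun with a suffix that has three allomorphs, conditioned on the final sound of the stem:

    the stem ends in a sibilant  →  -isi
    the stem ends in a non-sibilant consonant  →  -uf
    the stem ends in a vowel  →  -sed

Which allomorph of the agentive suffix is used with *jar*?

-uf

*jar*: final sound = /r/, a non-sibilant consonant → -uf.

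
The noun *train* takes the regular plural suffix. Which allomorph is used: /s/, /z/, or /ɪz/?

The stem *train* ends in a voiced non-sibilant sound.
The plural suffix surfaces as /ɪz/ after sibilants, /s/ after other voiceless consonants, and /z/ after other voiced sounds.
So the plural -s on *train* is pronounced /z/.

/z/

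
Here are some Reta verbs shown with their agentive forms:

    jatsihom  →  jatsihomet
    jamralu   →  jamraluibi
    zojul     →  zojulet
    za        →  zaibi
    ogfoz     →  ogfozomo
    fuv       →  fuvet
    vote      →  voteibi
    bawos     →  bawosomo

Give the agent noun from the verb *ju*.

juibi

The pattern is sibilance of the final sound: -omo when the stem ends in a sibilant (*ogfoz*, *bawos*); -et when the stem ends in a non-sibilant consonant (*jatsihom*, *zojul*, *fuv*); -ibi when the stem ends in a vowel (*jamralu*, *za*, *vote*).
*ju* — final sound /u/ (a vowel) → -ibi → *juibi*.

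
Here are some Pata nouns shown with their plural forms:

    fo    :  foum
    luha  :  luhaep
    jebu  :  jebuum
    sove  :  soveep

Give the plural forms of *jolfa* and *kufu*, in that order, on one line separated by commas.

The pattern is rounding harmony: -um when the last vowel of the stem is a rounded vowel (*fo*, *jebu*); -ep when the last vowel of the stem is an unrounded vowel (*luha*, *sove*).
The last vowel of *jolfa* is /a/, which is an unrounded vowel, so the suffix is -ep, giving *jolfaep*.
*kufu* — last vowel /u/ (a rounded vowel) → -um → *kufuum*.

jolfaep, kufuum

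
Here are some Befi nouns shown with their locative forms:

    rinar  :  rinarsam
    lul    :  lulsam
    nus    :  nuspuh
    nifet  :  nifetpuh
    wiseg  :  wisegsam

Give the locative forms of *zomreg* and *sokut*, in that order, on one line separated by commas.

zomregsam, sokutpuh

The suffix is conditioned by the final consonant: -puh when the stem ends in a voiceless consonant (*nus*, *nifet*); -sam when the stem ends in a voiced consonant (*rinar*, *lul*, *wiseg*).
Since the final consonant of *zomreg* is /g/ (voiced), it takes -sam, giving *zomregsam*.
Since the final consonant of *sokut* is /t/ (voiceless), it takes -puh, giving *sokutpuh*.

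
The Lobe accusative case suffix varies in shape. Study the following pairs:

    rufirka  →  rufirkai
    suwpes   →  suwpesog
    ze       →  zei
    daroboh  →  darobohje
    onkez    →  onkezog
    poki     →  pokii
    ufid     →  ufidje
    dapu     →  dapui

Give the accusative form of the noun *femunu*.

femunui

The suffix is conditioned by the final sound: -og when the stem ends in a sibilant (*suwpes*, *onkez*); -je when the stem ends in a non-sibilant consonant (*daroboh*, *ufid*); -i when the stem ends in a vowel (*rufirka*, *ze*, *poki*, *dapu*).
The final sound of *femunu* is /u/, which is a vowel, so the suffix is -i, giving *femunui*.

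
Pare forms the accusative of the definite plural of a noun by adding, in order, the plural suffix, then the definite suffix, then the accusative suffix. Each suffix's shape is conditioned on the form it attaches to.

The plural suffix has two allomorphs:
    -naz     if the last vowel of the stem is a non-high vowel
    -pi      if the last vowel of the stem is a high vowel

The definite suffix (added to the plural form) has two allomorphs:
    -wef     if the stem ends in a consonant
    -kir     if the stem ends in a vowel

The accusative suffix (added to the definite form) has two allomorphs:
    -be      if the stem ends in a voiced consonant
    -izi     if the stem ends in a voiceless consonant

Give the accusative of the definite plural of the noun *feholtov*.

feholtovnazwefizi

Since the last vowel of *feholtov* is /o/ (a non-high vowel), it takes -naz, giving *feholtovnaz*.
Since the final sound of the plural form *feholtovnaz* is /z/ (a consonant), it takes -wef, giving *feholtovnazwef*.
Since the final consonant of the definite form *feholtovnazwef* is /f/ (voiceless), it takes -izi, giving *feholtovnazwefizi*.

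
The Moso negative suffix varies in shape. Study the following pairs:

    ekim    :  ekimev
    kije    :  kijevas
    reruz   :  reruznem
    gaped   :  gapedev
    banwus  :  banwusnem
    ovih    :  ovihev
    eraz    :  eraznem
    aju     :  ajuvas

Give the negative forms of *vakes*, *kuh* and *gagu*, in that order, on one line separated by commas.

The suffix is conditioned by the final sound: -nem when the stem ends in a sibilant (*reruz*, *banwus*, *eraz*); -ev when the stem ends in a non-sibilant consonant (*ekim*, *gaped*, *ovih*); -vas when the stem ends in a vowel (*kije*, *aju*).
*vakes* — final sound /s/ (a sibilant) → -nem → *vakesnem*.
The final sound of *kuh* is /h/, which is a non-sibilant consonant, so the suffix is -ev, giving *kuhev*.
*gagu*: final sound = /u/, a vowel → -vas → *gaguvas*.

vakesnem, kuhev, gaguvas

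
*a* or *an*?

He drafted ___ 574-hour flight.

a

The indefinite article is chosen by the initial *sound* of the following word, not its spelling.
The number *574* is spoken "five hundred …", beginning with /faɪv/ — a consonant sound.
So the article is *a*: He drafted a 574-hour flight.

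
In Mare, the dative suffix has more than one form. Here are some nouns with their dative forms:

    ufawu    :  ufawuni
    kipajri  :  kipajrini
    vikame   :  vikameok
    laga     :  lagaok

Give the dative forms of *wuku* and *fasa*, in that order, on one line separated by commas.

wukuni, fasaok

The alternation tracks the last vowel of the stem — -ni when the last vowel of the stem is a high vowel (*ufawu*, *kipajri*); -ok when the last vowel of the stem is a non-high vowel (*vikame*, *laga*).
*wuku*: last vowel = /u/, a high vowel → -ni → *wukuni*.
*fasa*: last vowel = /a/, a non-high vowel → -ok → *fasaok*.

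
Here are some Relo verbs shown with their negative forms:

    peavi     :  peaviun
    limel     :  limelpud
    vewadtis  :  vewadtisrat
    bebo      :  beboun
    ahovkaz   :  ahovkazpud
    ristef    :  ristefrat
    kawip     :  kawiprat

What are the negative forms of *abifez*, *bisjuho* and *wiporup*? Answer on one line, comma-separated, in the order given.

abifezpud, bisjuhoun, wiporuprat

Looking at the final sound of each stem: -rat when the stem ends in a voiceless consonant (*vewadtis*, *ristef*, *kawip*); -pud when the stem ends in a voiced consonant (*limel*, *ahovkaz*); -un when the stem ends in a vowel (*peavi*, *bebo*).
*abifez*: final sound = /z/, a voiced consonant → -pud → *abifezpud*.
*bisjuho*: final sound = /o/, a vowel → -un → *bisjuhoun*.
*wiporup*: final sound = /p/, a voiceless consonant → -rat → *wiporuprat*.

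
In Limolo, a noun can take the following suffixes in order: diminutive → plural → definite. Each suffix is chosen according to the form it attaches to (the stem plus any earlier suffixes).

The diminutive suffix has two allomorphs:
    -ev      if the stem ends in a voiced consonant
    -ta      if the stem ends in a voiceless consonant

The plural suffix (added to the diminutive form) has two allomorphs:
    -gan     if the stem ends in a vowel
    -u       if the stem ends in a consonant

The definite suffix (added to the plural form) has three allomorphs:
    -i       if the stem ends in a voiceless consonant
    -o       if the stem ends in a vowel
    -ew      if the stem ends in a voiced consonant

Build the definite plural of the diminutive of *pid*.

*pid*: final consonant = /d/, voiced → -ev → *pidev*.
The diminutive form *pidev*: final sound = /v/, a consonant → -u → *pidevu*.
Since the final sound of the plural form *pidevu* is /u/ (a vowel), it takes -o, giving *pidevuo*.

pidevuo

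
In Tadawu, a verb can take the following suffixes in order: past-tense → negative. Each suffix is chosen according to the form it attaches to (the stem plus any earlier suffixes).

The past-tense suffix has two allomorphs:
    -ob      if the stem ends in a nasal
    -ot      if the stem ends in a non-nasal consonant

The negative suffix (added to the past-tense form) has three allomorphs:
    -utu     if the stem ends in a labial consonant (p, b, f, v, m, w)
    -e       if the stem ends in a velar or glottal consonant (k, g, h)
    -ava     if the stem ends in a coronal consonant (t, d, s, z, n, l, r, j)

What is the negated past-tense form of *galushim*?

*galushim* — final consonant /m/ (a nasal) → -ob → *galushimob*.
The past-tense form *galushimob* — final consonant /b/ (labial) → -utu → *galushimobutu*.

galushimobutu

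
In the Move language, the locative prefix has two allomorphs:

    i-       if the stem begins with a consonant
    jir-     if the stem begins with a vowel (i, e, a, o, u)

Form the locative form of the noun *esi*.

*esi* — first sound /e/ (a vowel) → jir- → *jiresi*.

jiresi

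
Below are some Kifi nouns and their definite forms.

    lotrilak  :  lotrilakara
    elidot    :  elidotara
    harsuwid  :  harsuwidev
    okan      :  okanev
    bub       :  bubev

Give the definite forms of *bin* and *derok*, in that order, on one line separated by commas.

Looking at the final consonant of each stem: -ara when the stem ends in a voiceless consonant (*lotrilak*, *elidot*); -ev when the stem ends in a voiced consonant (*harsuwid*, *okan*, *bub*).
The final consonant of *bin* is /n/, which is voiced, so the suffix is -ev, giving *binev*.
The final consonant of *derok* is /k/, which is voiceless, so the suffix is -ara, giving *derokara*.

binev, derokara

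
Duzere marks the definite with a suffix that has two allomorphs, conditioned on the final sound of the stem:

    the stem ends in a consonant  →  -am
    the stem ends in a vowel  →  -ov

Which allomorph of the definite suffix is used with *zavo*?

-ov

*zavo*: final sound = /o/, a vowel → -ov.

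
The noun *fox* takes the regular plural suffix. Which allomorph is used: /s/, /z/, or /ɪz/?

/ɪz/

The stem *fox* ends in a sibilant (/s, z, ʃ, ʒ, tʃ, dʒ/).
The plural suffix surfaces as /ɪz/ after sibilants, /s/ after other voiceless consonants, and /z/ after other voiced sounds.
So the plural -s on *fox* is pronounced /ɪz/.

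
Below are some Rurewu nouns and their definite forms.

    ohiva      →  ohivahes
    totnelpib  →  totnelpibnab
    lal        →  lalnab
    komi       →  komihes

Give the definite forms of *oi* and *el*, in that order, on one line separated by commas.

oihes, elnab

The alternation tracks the final sound of the stem — -nab when the stem ends in a consonant (*totnelpib*, *lal*); -hes when the stem ends in a vowel (*ohiva*, *komi*).
*oi* — final sound /i/ (a vowel) → -hes → *oihes*.
*el*: final sound = /l/, a consonant → -nab → *elnab*.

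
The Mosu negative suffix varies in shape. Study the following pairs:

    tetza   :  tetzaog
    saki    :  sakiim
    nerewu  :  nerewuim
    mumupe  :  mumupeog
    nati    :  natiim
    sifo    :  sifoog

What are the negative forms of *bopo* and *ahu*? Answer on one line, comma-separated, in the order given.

The suffix is conditioned by the last vowel: -im when the last vowel of the stem is a high vowel (*saki*, *nerewu*, *nati*); -og when the last vowel of the stem is a non-high vowel (*tetza*, *mumupe*, *sifo*).
*bopo* — last vowel /o/ (a non-high vowel) → -og → *bopoog*.
*ahu* — last vowel /u/ (a high vowel) → -im → *ahuim*.

bopoog, ahuim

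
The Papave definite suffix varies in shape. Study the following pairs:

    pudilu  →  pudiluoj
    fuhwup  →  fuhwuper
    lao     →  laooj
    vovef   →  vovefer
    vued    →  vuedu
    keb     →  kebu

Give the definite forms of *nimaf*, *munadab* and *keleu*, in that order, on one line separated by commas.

nimafer, munadabu, keleuoj

The alternation tracks the final sound of the stem — -er when the stem ends in a voiceless consonant (*fuhwup*, *vovef*); -u when the stem ends in a voiced consonant (*vued*, *keb*); -oj when the stem ends in a vowel (*pudilu*, *lao*).
Since the final sound of *nimaf* is /f/ (a voiceless consonant), it takes -er, giving *nimafer*.
*munadab* — final sound /b/ (a voiced consonant) → -u → *munadabu*.
*keleu*: final sound = /u/, a vowel → -oj → *keleuoj*.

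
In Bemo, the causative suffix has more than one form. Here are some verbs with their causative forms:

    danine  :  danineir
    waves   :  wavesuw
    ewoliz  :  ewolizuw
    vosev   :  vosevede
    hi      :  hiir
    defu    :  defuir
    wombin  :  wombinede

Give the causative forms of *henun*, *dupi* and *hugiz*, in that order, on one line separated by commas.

henunede, dupiir, hugizuw

Looking at the final sound of each stem: -uw when the stem ends in a sibilant (*waves*, *ewoliz*); -ede when the stem ends in a non-sibilant consonant (*vosev*, *wombin*); -ir when the stem ends in a vowel (*danine*, *hi*, *defu*).
Since the final sound of *henun* is /n/ (a non-sibilant consonant), it takes -ede, giving *henunede*.
The final sound of *dupi* is /i/, which is a vowel, so the suffix is -ir, giving *dupiir*.
Since the final sound of *hugiz* is /z/ (a sibilant), it takes -uw, giving *hugizuw*.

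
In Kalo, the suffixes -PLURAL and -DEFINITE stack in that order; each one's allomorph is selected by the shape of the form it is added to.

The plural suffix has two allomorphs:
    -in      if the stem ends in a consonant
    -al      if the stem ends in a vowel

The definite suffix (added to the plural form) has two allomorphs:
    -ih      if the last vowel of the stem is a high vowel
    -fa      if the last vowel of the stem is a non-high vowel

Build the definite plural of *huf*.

hufinih

The final sound of *huf* is /f/, which is a consonant, so the plural suffix is -in, giving *hufin*.
The last vowel of the plural form *hufin* is /i/, which is a high vowel, so the definite suffix is -ih, giving *hufinih*.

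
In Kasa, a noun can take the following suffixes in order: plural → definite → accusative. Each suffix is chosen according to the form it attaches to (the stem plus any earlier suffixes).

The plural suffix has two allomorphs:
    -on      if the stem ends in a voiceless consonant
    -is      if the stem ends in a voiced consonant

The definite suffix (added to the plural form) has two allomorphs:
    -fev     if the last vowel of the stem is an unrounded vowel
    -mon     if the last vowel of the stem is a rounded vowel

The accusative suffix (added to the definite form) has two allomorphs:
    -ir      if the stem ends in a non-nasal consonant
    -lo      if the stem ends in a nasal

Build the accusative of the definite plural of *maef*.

*maef*: final consonant = /f/, voiceless → -on → *maefon*.
The last vowel of the plural form *maefon* is /o/, which is a rounded vowel, so the definite suffix is -mon, giving *maefonmon*.
Since the final consonant of the definite form *maefonmon* is /n/ (a nasal), it takes -lo, giving *maefonmonlo*.

maefonmonlo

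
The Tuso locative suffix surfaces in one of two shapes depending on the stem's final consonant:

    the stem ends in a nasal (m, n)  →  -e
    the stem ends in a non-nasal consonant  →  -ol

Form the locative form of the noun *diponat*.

The final consonant of *diponat* is /t/, which is non-nasal, so the suffix is -ol, giving *diponatol*.

diponatol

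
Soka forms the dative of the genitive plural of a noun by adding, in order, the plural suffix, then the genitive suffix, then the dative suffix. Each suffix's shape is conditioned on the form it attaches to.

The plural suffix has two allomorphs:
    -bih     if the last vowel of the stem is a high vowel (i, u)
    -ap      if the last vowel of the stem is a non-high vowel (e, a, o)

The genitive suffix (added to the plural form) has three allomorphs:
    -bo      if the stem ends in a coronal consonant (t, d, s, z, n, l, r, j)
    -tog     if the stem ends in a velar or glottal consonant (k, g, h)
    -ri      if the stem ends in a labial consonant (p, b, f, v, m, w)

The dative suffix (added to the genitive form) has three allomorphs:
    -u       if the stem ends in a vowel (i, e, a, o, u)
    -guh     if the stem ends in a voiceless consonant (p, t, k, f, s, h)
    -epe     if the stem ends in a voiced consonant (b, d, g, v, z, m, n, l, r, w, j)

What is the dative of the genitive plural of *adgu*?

adgubihtogepe

The last vowel of *adgu* is /u/, which is a high vowel, so the plural suffix is -bih, giving *adgubih*.
The plural form *adgubih*: final consonant = /h/, velar/glottal → -tog → *adgubihtog*.
The genitive form *adgubihtog* — final sound /g/ (a voiced consonant) → -epe → *adgubihtogepe*.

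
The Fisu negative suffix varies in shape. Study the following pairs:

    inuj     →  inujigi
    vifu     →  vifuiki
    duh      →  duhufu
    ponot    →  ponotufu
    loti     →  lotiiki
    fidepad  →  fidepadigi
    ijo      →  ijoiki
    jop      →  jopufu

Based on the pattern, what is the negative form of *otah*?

otahufu

Looking at the final sound of each stem: -ufu when the stem ends in a voiceless consonant (*duh*, *ponot*, *jop*); -igi when the stem ends in a voiced consonant (*inuj*, *fidepad*); -iki when the stem ends in a vowel (*vifu*, *loti*, *ijo*).
*otah*: final sound = /h/, a voiceless consonant → -ufu → *otahufu*.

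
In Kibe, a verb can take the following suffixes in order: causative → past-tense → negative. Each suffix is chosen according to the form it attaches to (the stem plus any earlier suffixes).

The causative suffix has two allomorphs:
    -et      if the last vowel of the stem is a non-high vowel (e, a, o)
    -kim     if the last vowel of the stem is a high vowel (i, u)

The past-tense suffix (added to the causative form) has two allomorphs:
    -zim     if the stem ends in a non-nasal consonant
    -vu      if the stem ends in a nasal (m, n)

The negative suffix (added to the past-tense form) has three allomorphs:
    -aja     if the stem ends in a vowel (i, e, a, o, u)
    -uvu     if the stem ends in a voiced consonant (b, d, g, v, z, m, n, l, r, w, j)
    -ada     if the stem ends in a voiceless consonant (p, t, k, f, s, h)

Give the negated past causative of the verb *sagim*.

*sagim*: last vowel = /i/, a high vowel → -kim → *sagimkim*.
The causative form *sagimkim* — final consonant /m/ (a nasal) → -vu → *sagimkimvu*.
The final sound of the past-tense form *sagimkimvu* is /u/, which is a vowel, so the negative suffix is -aja, giving *sagimkimvuaja*.

sagimkimvuaja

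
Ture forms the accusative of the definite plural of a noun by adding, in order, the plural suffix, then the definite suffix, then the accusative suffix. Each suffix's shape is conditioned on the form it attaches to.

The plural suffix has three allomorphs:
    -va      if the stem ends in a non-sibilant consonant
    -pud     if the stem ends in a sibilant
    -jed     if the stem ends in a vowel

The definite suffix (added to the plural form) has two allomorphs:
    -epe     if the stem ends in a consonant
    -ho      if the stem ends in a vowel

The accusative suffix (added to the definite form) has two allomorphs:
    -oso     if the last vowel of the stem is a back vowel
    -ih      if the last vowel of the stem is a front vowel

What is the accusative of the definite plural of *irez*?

irezpudepeih

Since the final sound of *irez* is /z/ (a sibilant), it takes -pud, giving *irezpud*.
The plural form *irezpud* — final sound /d/ (a consonant) → -epe → *irezpudepe*.
The last vowel of the definite form *irezpudepe* is /e/, which is a front vowel, so the accusative suffix is -ih, giving *irezpudepeih*.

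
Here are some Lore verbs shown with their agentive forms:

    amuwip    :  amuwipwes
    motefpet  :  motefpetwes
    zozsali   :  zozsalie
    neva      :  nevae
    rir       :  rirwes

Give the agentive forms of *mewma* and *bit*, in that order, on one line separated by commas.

mewmae, bitwes

Looking at the final sound of each stem: -wes when the stem ends in a consonant (*amuwip*, *motefpet*, *rir*); -e when the stem ends in a vowel (*zozsali*, *neva*).
*mewma* — final sound /a/ (a vowel) → -e → *mewmae*.
Since the final sound of *bit* is /t/ (a consonant), it takes -wes, giving *bitwes*.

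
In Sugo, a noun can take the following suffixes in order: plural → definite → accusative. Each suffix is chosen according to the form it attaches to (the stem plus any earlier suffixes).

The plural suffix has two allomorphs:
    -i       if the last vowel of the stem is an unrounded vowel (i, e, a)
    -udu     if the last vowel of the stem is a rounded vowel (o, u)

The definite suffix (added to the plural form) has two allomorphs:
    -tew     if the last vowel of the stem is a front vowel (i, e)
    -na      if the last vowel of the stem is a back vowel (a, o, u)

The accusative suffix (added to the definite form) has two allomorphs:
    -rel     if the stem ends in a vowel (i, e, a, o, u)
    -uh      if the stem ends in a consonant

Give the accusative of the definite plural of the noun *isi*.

isiitewuh

The last vowel of *isi* is /i/, which is an unrounded vowel, so the plural suffix is -i, giving *isii*.
The plural form *isii* — last vowel /i/ (a front vowel) → -tew → *isiitew*.
The definite form *isiitew* — final sound /w/ (a consonant) → -uh → *isiitewuh*.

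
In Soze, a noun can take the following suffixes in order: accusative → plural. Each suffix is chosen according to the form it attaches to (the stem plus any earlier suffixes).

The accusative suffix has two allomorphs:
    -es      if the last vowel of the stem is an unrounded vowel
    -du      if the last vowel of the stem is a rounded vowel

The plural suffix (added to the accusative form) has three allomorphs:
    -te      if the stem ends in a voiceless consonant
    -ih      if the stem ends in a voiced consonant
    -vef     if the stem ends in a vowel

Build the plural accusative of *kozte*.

kozteeste

Since the last vowel of *kozte* is /e/ (an unrounded vowel), it takes -es, giving *koztees*.
The accusative form *koztees* — final sound /s/ (a voiceless consonant) → -te → *kozteeste*.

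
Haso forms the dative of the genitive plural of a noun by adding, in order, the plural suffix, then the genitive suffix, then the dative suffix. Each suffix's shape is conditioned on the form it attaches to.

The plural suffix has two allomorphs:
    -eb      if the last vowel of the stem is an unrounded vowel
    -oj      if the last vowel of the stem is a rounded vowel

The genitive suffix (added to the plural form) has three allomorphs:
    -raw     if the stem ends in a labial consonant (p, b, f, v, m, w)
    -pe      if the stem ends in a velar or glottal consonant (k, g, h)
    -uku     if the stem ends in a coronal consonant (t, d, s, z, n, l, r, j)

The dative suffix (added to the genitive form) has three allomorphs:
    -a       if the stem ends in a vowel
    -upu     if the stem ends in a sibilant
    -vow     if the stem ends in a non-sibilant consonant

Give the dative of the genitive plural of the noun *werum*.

werumojukua

The last vowel of *werum* is /u/, which is a rounded vowel, so the plural suffix is -oj, giving *werumoj*.
The final consonant of the plural form *werumoj* is /j/, which is coronal, so the genitive suffix is -uku, giving *werumojuku*.
The genitive form *werumojuku*: final sound = /u/, a vowel → -a → *werumojukua*.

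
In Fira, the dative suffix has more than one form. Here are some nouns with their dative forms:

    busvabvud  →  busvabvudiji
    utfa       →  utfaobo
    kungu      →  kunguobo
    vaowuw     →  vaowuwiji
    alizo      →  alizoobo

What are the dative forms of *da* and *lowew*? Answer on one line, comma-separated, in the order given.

daobo, lowewiji

Looking at the final sound of each stem: -iji when the stem ends in a consonant (*busvabvud*, *vaowuw*); -obo when the stem ends in a vowel (*utfa*, *kungu*, *alizo*).
*da*: final sound = /a/, a vowel → -obo → *daobo*.
Since the final sound of *lowew* is /w/ (a consonant), it takes -iji, giving *lowewiji*.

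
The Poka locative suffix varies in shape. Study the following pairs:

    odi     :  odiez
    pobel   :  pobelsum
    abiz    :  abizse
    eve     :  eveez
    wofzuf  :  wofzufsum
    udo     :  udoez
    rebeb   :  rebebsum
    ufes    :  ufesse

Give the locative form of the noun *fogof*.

The suffix is conditioned by the final sound: -se when the stem ends in a sibilant (*abiz*, *ufes*); -sum when the stem ends in a non-sibilant consonant (*pobel*, *wofzuf*, *rebeb*); -ez when the stem ends in a vowel (*odi*, *eve*, *udo*).
*fogof* — final sound /f/ (a non-sibilant consonant) → -sum → *fogofsum*.

fogofsum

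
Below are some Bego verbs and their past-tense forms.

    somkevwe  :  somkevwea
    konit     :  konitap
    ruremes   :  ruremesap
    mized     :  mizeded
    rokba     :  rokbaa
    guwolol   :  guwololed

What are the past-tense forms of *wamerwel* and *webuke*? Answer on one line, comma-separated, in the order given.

wamerweled, webukea

The pattern is voicing of the final sound: -ap when the stem ends in a voiceless consonant (*konit*, *ruremes*); -ed when the stem ends in a voiced consonant (*mized*, *guwolol*); -a when the stem ends in a vowel (*somkevwe*, *rokba*).
Since the final sound of *wamerwel* is /l/ (a voiced consonant), it takes -ed, giving *wamerweled*.
*webuke*: final sound = /e/, a vowel → -a → *webukea*.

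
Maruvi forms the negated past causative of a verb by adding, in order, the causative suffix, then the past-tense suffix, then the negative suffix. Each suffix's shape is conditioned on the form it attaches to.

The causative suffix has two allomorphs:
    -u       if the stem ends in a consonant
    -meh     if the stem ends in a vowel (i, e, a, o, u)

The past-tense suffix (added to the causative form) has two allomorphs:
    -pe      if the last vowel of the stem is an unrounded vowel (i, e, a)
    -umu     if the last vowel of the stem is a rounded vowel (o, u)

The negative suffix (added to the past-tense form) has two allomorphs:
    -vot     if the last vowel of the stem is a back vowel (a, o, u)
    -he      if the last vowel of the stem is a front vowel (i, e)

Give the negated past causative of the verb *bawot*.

bawotuumuvot

The final sound of *bawot* is /t/, which is a consonant, so the causative suffix is -u, giving *bawotu*.
The last vowel of the causative form *bawotu* is /u/, which is a rounded vowel, so the past-tense suffix is -umu, giving *bawotuumu*.
The last vowel of the past-tense form *bawotuumu* is /u/, which is a back vowel, so the negative suffix is -vot, giving *bawotuumuvot*.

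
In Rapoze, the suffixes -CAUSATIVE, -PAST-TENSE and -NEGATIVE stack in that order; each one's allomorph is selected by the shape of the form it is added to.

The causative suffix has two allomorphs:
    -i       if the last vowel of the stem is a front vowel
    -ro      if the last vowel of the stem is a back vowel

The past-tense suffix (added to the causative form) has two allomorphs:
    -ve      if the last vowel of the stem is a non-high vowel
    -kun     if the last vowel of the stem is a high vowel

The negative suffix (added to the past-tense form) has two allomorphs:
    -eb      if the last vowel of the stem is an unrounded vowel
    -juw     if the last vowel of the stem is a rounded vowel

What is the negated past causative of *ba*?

baroveeb

*ba*: last vowel = /a/, a back vowel → -ro → *baro*.
Since the last vowel of the causative form *baro* is /o/ (a non-high vowel), it takes -ve, giving *barove*.
The past-tense form *barove* — last vowel /e/ (an unrounded vowel) → -eb → *baroveeb*.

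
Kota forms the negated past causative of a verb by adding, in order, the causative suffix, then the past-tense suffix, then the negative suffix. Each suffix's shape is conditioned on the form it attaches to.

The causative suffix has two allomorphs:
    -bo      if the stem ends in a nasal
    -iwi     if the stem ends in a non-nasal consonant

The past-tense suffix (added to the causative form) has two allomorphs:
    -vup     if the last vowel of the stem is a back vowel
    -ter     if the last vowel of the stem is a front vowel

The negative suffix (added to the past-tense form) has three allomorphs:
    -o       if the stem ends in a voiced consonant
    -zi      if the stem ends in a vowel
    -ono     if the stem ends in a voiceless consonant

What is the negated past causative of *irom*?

The final consonant of *irom* is /m/, which is a nasal, so the causative suffix is -bo, giving *irombo*.
The causative form *irombo*: last vowel = /o/, a back vowel → -vup → *irombovup*.
The past-tense form *irombovup*: final sound = /p/, a voiceless consonant → -ono → *irombovupono*.

irombovupono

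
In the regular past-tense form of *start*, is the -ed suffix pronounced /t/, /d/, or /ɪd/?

The stem *start* ends in /t/ or /d/.
The -ed suffix is realized as /ɪd/ after /t, d/; as /t/ after other voiceless consonants; and as /d/ after other voiced sounds.
So -ed on *start* is pronounced /ɪd/.

/ɪd/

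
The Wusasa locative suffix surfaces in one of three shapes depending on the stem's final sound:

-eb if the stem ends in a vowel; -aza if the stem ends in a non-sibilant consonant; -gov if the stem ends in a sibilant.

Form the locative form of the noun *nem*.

nemaza

*nem* — final sound /m/ (a non-sibilant consonant) → -aza → *nemaza*.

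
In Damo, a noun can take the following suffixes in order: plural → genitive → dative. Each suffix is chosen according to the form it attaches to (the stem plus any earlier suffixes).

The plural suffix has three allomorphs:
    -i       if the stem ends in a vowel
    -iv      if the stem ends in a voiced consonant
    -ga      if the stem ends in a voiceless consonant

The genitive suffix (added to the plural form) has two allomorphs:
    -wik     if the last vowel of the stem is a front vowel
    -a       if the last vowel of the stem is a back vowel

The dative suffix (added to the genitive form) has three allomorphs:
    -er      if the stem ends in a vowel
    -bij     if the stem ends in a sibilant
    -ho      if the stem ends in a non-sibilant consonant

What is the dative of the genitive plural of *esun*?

The final sound of *esun* is /n/, which is a voiced consonant, so the plural suffix is -iv, giving *esuniv*.
The plural form *esuniv* — last vowel /i/ (a front vowel) → -wik → *esunivwik*.
The final sound of the genitive form *esunivwik* is /k/, which is a non-sibilant consonant, so the dative suffix is -ho, giving *esunivwikho*.

esunivwikho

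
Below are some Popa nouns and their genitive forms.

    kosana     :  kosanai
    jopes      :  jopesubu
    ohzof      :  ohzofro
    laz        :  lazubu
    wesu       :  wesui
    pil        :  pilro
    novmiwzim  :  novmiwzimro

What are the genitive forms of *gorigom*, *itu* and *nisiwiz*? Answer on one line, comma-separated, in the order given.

gorigomro, itui, nisiwizubu

The alternation tracks the final sound of the stem — -ubu when the stem ends in a sibilant (*jopes*, *laz*); -ro when the stem ends in a non-sibilant consonant (*ohzof*, *pil*, *novmiwzim*); -i when the stem ends in a vowel (*kosana*, *wesu*).
Since the final sound of *gorigom* is /m/ (a non-sibilant consonant), it takes -ro, giving *gorigomro*.
The final sound of *itu* is /u/, which is a vowel, so the suffix is -i, giving *itui*.
Since the final sound of *nisiwiz* is /z/ (a sibilant), it takes -ubu, giving *nisiwizubu*.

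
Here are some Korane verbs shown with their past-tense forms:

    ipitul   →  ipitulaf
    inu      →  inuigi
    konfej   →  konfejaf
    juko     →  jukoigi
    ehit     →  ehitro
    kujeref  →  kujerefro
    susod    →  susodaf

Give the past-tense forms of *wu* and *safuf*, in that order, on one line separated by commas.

The alternation tracks the final sound of the stem — -ro when the stem ends in a voiceless consonant (*ehit*, *kujeref*); -af when the stem ends in a voiced consonant (*ipitul*, *konfej*, *susod*); -igi when the stem ends in a vowel (*inu*, *juko*).
*wu*: final sound = /u/, a vowel → -igi → *wuigi*.
Since the final sound of *safuf* is /f/ (a voiceless consonant), it takes -ro, giving *safufro*.

wuigi, safufro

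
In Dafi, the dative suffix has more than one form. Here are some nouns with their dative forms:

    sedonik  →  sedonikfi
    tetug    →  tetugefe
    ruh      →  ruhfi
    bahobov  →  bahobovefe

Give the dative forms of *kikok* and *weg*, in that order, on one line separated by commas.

The alternation tracks the final consonant of the stem — -fi when the stem ends in a voiceless consonant (*sedonik*, *ruh*); -efe when the stem ends in a voiced consonant (*tetug*, *bahobov*).
*kikok*: final consonant = /k/, voiceless → -fi → *kikokfi*.
*weg*: final consonant = /g/, voiced → -efe → *wegefe*.

kikokfi, wegefe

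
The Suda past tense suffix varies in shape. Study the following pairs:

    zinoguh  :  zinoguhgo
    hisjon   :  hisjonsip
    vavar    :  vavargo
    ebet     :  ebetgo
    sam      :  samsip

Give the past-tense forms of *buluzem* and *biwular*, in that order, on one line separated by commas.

buluzemsip, biwulargo

Looking at the final consonant of each stem: -sip when the stem ends in a nasal (*hisjon*, *sam*); -go when the stem ends in a non-nasal consonant (*zinoguh*, *vavar*, *ebet*).
Since the final consonant of *buluzem* is /m/ (a nasal), it takes -sip, giving *buluzemsip*.
*biwular*: final consonant = /r/, non-nasal → -go → *biwulargo*.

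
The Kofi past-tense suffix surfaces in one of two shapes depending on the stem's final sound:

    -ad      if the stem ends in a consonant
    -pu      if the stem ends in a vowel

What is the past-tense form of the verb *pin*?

Since the final sound of *pin* is /n/ (a consonant), it takes -ad, giving *pinad*.

pinad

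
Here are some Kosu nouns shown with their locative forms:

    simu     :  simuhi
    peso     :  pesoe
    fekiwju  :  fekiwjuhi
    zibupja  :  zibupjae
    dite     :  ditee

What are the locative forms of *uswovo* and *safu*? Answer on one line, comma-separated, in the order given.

uswovoe, safuhi

The alternation tracks the last vowel of the stem — -hi when the last vowel of the stem is a high vowel (*simu*, *fekiwju*); -e when the last vowel of the stem is a non-high vowel (*peso*, *zibupja*, *dite*).
*uswovo*: last vowel = /o/, a non-high vowel → -e → *uswovoe*.
The last vowel of *safu* is /u/, which is a high vowel, so the suffix is -hi, giving *safuhi*.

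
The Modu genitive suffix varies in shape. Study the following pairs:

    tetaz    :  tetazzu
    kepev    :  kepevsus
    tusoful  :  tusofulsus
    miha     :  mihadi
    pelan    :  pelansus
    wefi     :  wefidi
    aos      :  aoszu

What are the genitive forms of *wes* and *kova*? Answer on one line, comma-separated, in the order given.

The alternation tracks the final sound of the stem — -zu when the stem ends in a sibilant (*tetaz*, *aos*); -sus when the stem ends in a non-sibilant consonant (*kepev*, *tusoful*, *pelan*); -di when the stem ends in a vowel (*miha*, *wefi*).
The final sound of *wes* is /s/, which is a sibilant, so the suffix is -zu, giving *weszu*.
The final sound of *kova* is /a/, which is a vowel, so the suffix is -di, giving *kovadi*.

weszu, kovadi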